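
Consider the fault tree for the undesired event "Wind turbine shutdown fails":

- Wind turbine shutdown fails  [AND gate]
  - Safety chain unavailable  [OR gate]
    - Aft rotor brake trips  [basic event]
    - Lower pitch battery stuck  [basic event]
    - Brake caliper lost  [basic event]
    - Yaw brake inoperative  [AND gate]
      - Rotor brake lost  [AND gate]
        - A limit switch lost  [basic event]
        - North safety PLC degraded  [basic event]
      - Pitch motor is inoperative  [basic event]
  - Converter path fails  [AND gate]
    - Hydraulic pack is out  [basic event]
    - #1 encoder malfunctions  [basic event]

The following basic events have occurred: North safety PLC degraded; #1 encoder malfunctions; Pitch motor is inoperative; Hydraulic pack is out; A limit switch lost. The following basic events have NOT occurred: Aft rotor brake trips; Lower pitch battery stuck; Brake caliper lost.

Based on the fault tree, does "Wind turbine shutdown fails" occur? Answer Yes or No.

Rotor brake lost [AND]: A limit switch lost=occurs, North safety PLC degraded=occurs → all inputs occur → occurs.
Yaw brake inoperative [AND]: Rotor brake lost=occurs, Pitch motor is inoperative=occurs → all inputs occur → occurs.
Safety chain unavailable [OR]: Aft rotor brake trips=not, Lower pitch battery stuck=not, Brake caliper lost=not, Yaw brake inoperative=occurs → at least one input occurs → occurs.
Converter path fails [AND]: Hydraulic pack is out=occurs, #1 encoder malfunctions=occurs → all inputs occur → occurs.
Wind turbine shutdown fails [AND]: Safety chain unavailable=occurs, Converter path fails=occurs → all inputs occur → occurs.

Yes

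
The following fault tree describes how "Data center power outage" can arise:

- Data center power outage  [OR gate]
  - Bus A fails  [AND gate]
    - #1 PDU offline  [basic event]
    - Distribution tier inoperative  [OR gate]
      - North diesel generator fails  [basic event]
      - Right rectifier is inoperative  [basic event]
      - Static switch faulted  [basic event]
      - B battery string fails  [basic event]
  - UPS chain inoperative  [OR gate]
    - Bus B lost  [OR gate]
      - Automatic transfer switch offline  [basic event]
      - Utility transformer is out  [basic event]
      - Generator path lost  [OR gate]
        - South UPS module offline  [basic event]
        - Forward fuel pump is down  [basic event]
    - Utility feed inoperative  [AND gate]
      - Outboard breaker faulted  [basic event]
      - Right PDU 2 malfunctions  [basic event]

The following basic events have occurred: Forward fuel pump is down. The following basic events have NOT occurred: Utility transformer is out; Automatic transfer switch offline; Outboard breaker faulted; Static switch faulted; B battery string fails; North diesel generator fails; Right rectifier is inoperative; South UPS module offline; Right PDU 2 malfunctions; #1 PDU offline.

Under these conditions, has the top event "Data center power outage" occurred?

Distribution tier inoperative [OR]: North diesel generator fails=not, Right rectifier is inoperative=not, Static switch faulted=not, B battery string fails=not → no input occurs → does not occur.
Bus A fails [AND]: #1 PDU offline=not, Distribution tier inoperative=not → not all inputs occur → does not occur.
Generator path lost [OR]: South UPS module offline=not, Forward fuel pump is down=occurs → at least one input occurs → occurs.
Bus B lost [OR]: Automatic transfer switch offline=not, Utility transformer is out=not, Generator path lost=occurs → at least one input occurs → occurs.
Utility feed inoperative [AND]: Outboard breaker faulted=not, Right PDU 2 malfunctions=not → not all inputs occur → does not occur.
UPS chain inoperative [OR]: Bus B lost=occurs, Utility feed inoperative=not → at least one input occurs → occurs.
Data center power outage [OR]: Bus A fails=not, UPS chain inoperative=occurs → at least one input occurs → occurs.

Yes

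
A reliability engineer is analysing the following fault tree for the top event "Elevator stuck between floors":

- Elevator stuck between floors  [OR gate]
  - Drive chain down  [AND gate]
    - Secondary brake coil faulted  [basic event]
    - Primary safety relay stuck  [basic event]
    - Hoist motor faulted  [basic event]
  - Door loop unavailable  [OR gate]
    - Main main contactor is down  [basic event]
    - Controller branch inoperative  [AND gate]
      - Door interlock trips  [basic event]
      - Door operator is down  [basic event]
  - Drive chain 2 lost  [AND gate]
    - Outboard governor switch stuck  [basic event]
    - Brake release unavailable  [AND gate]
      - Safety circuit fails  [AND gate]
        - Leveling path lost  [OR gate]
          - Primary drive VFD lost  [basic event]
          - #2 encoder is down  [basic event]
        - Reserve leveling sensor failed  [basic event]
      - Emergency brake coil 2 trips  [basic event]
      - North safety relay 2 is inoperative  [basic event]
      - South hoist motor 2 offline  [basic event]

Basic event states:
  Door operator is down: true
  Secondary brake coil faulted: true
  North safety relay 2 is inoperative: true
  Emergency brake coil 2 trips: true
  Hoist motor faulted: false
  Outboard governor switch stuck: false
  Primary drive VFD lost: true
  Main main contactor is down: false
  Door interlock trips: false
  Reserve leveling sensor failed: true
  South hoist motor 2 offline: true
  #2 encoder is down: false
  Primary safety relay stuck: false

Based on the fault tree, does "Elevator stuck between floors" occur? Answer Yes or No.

No

Drive chain down [AND]: Secondary brake coil faulted=occurs, Primary safety relay stuck=not, Hoist motor faulted=not → not all inputs occur → does not occur.
Controller branch inoperative [AND]: Door interlock trips=not, Door operator is down=occurs → not all inputs occur → does not occur.
Door loop unavailable [OR]: Main main contactor is down=not, Controller branch inoperative=not → no input occurs → does not occur.
Leveling path lost [OR]: Primary drive VFD lost=occurs, #2 encoder is down=not → at least one input occurs → occurs.
Safety circuit fails [AND]: Leveling path lost=occurs, Reserve leveling sensor failed=occurs → all inputs occur → occurs.
Brake release unavailable [AND]: Safety circuit fails=occurs, Emergency brake coil 2 trips=occurs, North safety relay 2 is inoperative=occurs, South hoist motor 2 offline=occurs → all inputs occur → occurs.
Drive chain 2 lost [AND]: Outboard governor switch stuck=not, Brake release unavailable=occurs → not all inputs occur → does not occur.
Elevator stuck between floors [OR]: Drive chain down=not, Door loop unavailable=not, Drive chain 2 lost=not → no input occurs → does not occur.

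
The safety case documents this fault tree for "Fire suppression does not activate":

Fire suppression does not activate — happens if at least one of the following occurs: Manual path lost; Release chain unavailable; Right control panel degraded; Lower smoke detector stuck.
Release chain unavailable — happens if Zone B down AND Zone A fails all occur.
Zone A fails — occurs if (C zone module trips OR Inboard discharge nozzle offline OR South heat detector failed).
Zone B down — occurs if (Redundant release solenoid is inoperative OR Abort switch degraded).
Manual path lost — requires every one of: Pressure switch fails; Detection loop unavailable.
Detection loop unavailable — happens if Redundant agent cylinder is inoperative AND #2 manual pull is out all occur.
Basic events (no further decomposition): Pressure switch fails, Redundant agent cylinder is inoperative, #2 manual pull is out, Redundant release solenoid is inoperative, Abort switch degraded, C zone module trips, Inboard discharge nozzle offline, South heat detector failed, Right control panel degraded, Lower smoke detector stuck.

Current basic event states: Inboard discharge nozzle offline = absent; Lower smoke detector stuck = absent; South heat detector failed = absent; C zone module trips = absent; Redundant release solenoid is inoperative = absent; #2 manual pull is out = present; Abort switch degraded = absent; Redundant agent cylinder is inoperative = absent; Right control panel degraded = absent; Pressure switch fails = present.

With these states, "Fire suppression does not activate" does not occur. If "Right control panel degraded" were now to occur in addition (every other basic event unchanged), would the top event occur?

Yes

Counterfactual: set "Right control panel degraded" to occurred.
Detection loop unavailable [AND]: Redundant agent cylinder is inoperative=not, #2 manual pull is out=occurs → not all inputs occur → does not occur.
Manual path lost [AND]: Pressure switch fails=occurs, Detection loop unavailable=not → not all inputs occur → does not occur.
Zone B down [OR]: Redundant release solenoid is inoperative=not, Abort switch degraded=not → no input occurs → does not occur.
Zone A fails [OR]: C zone module trips=not, Inboard discharge nozzle offline=not, South heat detector failed=not → no input occurs → does not occur.
Release chain unavailable [AND]: Zone B down=not, Zone A fails=not → not all inputs occur → does not occur.
Fire suppression does not activate [OR]: Manual path lost=not, Release chain unavailable=not, Right control panel degraded=occurs, Lower smoke detector stuck=not → at least one input occurs → occurs.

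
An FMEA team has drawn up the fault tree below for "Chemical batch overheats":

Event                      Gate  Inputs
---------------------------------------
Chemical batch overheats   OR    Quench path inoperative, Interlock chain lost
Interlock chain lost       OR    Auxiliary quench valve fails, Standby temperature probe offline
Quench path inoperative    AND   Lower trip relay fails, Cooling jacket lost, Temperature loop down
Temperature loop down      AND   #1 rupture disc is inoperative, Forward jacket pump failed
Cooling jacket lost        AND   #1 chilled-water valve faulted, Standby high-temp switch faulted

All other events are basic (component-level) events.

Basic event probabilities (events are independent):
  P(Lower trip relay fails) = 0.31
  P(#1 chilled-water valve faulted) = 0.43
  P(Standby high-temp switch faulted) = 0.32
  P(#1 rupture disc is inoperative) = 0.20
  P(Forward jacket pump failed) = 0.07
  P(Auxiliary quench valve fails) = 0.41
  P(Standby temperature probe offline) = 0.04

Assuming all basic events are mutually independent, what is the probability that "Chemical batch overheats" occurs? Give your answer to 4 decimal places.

0.4339

P(Cooling jacket lost) [AND] = 0.43 × 0.32 = 0.137600
P(Temperature loop down) [AND] = 0.20 × 0.07 = 0.014000
P(Quench path inoperative) [AND] = 0.31 × 0.137600 × 0.014000 = 0.000597
P(Interlock chain lost) [OR] = 1 − (1−0.41) × (1−0.04) = 0.433600
P(Chemical batch overheats) [OR] = 1 − (1−0.000597) × (1−0.433600) = 0.433938
Rounded to 4 decimal places: P(Chemical batch overheats) ≈ 0.4339.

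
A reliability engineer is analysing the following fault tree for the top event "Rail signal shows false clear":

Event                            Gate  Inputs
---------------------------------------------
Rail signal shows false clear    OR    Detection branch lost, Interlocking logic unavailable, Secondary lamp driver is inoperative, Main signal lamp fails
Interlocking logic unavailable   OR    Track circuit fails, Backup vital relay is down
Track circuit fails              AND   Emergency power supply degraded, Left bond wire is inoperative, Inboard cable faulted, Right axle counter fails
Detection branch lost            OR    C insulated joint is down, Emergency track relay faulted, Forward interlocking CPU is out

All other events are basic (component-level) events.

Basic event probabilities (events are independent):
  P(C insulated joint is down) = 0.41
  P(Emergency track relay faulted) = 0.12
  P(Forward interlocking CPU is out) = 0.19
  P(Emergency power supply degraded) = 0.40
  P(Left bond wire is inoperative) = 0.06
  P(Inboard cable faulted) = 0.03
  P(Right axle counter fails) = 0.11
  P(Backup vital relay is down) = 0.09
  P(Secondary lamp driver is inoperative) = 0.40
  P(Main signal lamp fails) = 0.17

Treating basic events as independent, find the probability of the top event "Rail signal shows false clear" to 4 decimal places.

0.8094

P(Detection branch lost) [OR] = 1 − (1−0.41) × (1−0.12) × (1−0.19) = 0.579448
P(Track circuit fails) [AND] = 0.40 × 0.06 × 0.03 × 0.11 = 0.000079
P(Interlocking logic unavailable) [OR] = 1 − (1−0.000079) × (1−0.09) = 0.090072
P(Rail signal shows false clear) [OR] = 1 − (1−0.579448) × (1−0.090072) × (1−0.40) × (1−0.17) = 0.809429
Rounded to 4 decimal places: P(Rail signal shows false clear) ≈ 0.8094.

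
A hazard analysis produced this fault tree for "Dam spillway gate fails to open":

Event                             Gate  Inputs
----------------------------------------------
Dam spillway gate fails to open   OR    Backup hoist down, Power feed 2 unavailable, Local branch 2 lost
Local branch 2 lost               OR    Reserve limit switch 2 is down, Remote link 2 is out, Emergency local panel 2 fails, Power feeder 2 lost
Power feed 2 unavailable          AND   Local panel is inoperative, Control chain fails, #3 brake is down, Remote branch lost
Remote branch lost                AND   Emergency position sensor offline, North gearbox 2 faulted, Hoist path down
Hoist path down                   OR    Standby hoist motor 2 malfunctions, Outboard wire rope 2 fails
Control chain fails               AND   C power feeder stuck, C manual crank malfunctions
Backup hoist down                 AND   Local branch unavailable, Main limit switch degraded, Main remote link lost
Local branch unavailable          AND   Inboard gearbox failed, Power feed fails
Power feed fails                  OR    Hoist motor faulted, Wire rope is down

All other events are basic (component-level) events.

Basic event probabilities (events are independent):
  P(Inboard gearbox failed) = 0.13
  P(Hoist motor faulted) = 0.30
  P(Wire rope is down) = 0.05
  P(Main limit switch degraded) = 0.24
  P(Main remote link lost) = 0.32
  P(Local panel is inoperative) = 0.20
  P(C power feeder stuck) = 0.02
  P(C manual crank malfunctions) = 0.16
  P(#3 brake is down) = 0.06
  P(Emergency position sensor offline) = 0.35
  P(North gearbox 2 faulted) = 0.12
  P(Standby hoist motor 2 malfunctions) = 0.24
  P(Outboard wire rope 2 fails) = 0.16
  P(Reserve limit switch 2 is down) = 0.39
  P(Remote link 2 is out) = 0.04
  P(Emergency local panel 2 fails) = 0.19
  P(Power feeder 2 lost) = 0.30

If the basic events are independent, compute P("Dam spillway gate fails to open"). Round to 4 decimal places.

0.6691

P(Power feed fails) [OR] = 1 − (1−0.30) × (1−0.05) = 0.335000
P(Local branch unavailable) [AND] = 0.13 × 0.335000 = 0.043550
P(Backup hoist down) [AND] = 0.043550 × 0.24 × 0.32 = 0.003345
P(Control chain fails) [AND] = 0.02 × 0.16 = 0.003200
P(Hoist path down) [OR] = 1 − (1−0.24) × (1−0.16) = 0.361600
P(Remote branch lost) [AND] = 0.35 × 0.12 × 0.361600 = 0.015187
P(Power feed 2 unavailable) [AND] = 0.20 × 0.003200 × 0.06 × 0.015187 = 0.000001
P(Local branch 2 lost) [OR] = 1 − (1−0.39) × (1−0.04) × (1−0.19) × (1−0.30) = 0.667965
P(Dam spillway gate fails to open) [OR] = 1 − (1−0.003345) × (1−0.000001) × (1−0.667965) = 0.669076
Rounded to 4 decimal places: P(Dam spillway gate fails to open) ≈ 0.6691.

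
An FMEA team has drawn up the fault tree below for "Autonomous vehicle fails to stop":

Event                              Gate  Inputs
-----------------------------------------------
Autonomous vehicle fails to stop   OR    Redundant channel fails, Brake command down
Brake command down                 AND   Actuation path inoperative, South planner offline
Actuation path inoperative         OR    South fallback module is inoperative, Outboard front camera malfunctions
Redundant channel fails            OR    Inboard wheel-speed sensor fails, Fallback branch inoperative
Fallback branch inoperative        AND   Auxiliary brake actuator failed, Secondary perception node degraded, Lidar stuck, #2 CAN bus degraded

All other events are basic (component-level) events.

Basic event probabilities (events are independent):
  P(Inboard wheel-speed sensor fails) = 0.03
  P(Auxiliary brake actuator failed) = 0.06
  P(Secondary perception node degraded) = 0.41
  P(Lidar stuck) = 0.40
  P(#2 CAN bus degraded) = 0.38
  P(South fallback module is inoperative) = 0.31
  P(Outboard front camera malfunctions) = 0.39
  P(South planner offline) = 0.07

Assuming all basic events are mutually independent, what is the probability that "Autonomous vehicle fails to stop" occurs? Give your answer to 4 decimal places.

P(Fallback branch inoperative) [AND] = 0.06 × 0.41 × 0.40 × 0.38 = 0.003739
P(Redundant channel fails) [OR] = 1 − (1−0.03) × (1−0.003739) = 0.033627
P(Actuation path inoperative) [OR] = 1 − (1−0.31) × (1−0.39) = 0.579100
P(Brake command down) [AND] = 0.579100 × 0.07 = 0.040537
P(Autonomous vehicle fails to stop) [OR] = 1 − (1−0.033627) × (1−0.040537) = 0.072801
Rounded to 4 decimal places: P(Autonomous vehicle fails to stop) ≈ 0.0728.

0.0728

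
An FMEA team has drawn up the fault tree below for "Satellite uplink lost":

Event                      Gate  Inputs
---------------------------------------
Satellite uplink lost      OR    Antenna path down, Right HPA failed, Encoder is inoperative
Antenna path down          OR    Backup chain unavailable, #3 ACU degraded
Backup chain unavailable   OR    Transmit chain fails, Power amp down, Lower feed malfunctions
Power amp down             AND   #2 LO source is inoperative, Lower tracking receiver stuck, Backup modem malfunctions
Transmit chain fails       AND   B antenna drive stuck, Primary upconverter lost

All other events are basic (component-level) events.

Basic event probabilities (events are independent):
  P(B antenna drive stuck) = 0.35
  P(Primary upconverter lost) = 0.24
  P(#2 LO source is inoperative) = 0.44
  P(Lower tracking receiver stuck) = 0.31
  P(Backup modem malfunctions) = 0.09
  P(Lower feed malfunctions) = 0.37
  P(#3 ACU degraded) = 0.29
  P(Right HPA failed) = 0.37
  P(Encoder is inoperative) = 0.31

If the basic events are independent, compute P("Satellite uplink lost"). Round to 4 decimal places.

P(Transmit chain fails) [AND] = 0.35 × 0.24 = 0.084000
P(Power amp down) [AND] = 0.44 × 0.31 × 0.09 = 0.012276
P(Backup chain unavailable) [OR] = 1 − (1−0.084000) × (1−0.012276) × (1−0.37) = 0.430004
P(Antenna path down) [OR] = 1 − (1−0.430004) × (1−0.29) = 0.595303
P(Satellite uplink lost) [OR] = 1 − (1−0.595303) × (1−0.37) × (1−0.31) = 0.824078
Rounded to 4 decimal places: P(Satellite uplink lost) ≈ 0.8241.

0.8241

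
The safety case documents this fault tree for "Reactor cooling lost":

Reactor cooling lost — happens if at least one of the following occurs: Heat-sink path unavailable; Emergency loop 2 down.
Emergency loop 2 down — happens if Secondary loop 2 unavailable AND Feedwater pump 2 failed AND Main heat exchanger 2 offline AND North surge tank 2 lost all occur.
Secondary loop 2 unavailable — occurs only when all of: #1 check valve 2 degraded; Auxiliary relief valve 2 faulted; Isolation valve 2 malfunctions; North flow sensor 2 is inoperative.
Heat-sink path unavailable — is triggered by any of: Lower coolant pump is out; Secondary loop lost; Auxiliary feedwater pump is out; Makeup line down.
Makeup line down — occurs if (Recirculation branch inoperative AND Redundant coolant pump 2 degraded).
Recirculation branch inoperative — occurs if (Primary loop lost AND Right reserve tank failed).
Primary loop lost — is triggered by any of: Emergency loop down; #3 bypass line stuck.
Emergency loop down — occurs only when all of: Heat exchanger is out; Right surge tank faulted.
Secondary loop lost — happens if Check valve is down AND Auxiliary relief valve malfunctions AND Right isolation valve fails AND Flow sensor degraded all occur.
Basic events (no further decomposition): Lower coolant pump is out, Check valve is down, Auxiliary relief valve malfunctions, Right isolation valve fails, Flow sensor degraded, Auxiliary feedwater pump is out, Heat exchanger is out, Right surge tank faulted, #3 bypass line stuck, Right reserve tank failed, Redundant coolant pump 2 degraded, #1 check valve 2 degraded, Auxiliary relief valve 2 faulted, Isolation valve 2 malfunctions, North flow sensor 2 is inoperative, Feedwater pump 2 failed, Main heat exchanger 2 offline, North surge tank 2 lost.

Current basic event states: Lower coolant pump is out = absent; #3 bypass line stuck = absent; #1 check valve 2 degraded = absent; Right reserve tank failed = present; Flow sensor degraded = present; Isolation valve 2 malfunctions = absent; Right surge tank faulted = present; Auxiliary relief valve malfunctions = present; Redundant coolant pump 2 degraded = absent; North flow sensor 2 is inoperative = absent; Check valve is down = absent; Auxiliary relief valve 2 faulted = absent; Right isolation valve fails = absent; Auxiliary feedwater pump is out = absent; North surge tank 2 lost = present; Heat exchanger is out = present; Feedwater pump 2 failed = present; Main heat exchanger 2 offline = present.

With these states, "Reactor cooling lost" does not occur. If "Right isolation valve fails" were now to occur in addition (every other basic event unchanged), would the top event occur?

No

Counterfactual: set "Right isolation valve fails" to occurred.
Secondary loop lost [AND]: Check valve is down=not, Auxiliary relief valve malfunctions=occurs, Right isolation valve fails=occurs, Flow sensor degraded=occurs → not all inputs occur → does not occur.
Emergency loop down [AND]: Heat exchanger is out=occurs, Right surge tank faulted=occurs → all inputs occur → occurs.
Primary loop lost [OR]: Emergency loop down=occurs, #3 bypass line stuck=not → at least one input occurs → occurs.
Recirculation branch inoperative [AND]: Primary loop lost=occurs, Right reserve tank failed=occurs → all inputs occur → occurs.
Makeup line down [AND]: Recirculation branch inoperative=occurs, Redundant coolant pump 2 degraded=not → not all inputs occur → does not occur.
Heat-sink path unavailable [OR]: Lower coolant pump is out=not, Secondary loop lost=not, Auxiliary feedwater pump is out=not, Makeup line down=not → no input occurs → does not occur.
Secondary loop 2 unavailable [AND]: #1 check valve 2 degraded=not, Auxiliary relief valve 2 faulted=not, Isolation valve 2 malfunctions=not, North flow sensor 2 is inoperative=not → not all inputs occur → does not occur.
Emergency loop 2 down [AND]: Secondary loop 2 unavailable=not, Feedwater pump 2 failed=occurs, Main heat exchanger 2 offline=occurs, North surge tank 2 lost=occurs → not all inputs occur → does not occur.
Reactor cooling lost [OR]: Heat-sink path unavailable=not, Emergency loop 2 down=not → no input occurs → does not occur.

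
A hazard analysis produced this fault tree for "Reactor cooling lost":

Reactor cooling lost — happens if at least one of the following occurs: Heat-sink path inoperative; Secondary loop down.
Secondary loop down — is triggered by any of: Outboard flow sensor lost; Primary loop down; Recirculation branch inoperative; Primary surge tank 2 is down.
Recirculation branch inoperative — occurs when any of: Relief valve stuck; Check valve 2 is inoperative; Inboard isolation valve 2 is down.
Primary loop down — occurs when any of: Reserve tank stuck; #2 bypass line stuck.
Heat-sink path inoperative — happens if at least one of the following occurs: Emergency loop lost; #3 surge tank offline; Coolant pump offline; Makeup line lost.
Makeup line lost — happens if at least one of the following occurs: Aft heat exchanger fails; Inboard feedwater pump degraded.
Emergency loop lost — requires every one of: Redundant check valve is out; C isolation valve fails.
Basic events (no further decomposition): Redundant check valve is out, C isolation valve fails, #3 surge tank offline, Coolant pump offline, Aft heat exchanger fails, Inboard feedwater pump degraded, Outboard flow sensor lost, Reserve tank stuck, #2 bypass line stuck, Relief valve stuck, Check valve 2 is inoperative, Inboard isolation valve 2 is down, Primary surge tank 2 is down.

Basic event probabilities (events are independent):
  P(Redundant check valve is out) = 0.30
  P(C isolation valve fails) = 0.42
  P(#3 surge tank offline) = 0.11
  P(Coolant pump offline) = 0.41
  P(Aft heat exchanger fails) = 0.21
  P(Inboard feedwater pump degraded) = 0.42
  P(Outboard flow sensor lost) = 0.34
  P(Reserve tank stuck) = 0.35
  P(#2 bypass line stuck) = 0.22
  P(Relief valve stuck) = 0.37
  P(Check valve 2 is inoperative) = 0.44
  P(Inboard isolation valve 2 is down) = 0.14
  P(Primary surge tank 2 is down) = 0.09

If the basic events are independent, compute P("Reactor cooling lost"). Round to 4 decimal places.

0.9806

P(Emergency loop lost) [AND] = 0.30 × 0.42 = 0.126000
P(Makeup line lost) [OR] = 1 − (1−0.21) × (1−0.42) = 0.541800
P(Heat-sink path inoperative) [OR] = 1 − (1−0.126000) × (1−0.11) × (1−0.41) × (1−0.541800) = 0.789715
P(Primary loop down) [OR] = 1 − (1−0.35) × (1−0.22) = 0.493000
P(Recirculation branch inoperative) [OR] = 1 − (1−0.37) × (1−0.44) × (1−0.14) = 0.696592
P(Secondary loop down) [OR] = 1 − (1−0.34) × (1−0.493000) × (1−0.696592) × (1−0.09) = 0.907611
P(Reactor cooling lost) [OR] = 1 − (1−0.789715) × (1−0.907611) = 0.980572
Rounded to 4 decimal places: P(Reactor cooling lost) ≈ 0.9806.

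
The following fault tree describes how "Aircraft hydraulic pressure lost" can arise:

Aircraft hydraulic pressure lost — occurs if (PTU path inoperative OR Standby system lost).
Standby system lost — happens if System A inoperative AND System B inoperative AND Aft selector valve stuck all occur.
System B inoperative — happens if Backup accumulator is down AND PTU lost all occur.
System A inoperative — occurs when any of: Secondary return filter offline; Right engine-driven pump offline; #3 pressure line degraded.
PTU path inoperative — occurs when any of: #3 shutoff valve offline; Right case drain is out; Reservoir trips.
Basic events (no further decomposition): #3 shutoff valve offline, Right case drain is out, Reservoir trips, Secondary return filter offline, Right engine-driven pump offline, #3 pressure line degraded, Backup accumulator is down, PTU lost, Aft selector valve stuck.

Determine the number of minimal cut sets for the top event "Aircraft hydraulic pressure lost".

6

PTU path inoperative [OR]: union of children's cut sets → 3 cut set(s).
System A inoperative [OR]: union of children's cut sets → 3 cut set(s).
System B inoperative [AND]: one cut set from each child combined → 1 × 1 = 1 cut set(s).
Standby system lost [AND]: one cut set from each child combined → 3 × 1 × 1 = 3 cut set(s).
Aircraft hydraulic pressure lost [OR]: union of children's cut sets → 6 cut set(s).
Minimal cut sets: {#3 shutoff valve offline}; {Right case drain is out}; {Reservoir trips}; {Aft selector valve stuck, Backup accumulator is down, PTU lost, Secondary return filter offline}; {Aft selector valve stuck, Backup accumulator is down, PTU lost, Right engine-driven pump offline}; {#3 pressure line degraded, Aft selector valve stuck, Backup accumulator is down, PTU lost}.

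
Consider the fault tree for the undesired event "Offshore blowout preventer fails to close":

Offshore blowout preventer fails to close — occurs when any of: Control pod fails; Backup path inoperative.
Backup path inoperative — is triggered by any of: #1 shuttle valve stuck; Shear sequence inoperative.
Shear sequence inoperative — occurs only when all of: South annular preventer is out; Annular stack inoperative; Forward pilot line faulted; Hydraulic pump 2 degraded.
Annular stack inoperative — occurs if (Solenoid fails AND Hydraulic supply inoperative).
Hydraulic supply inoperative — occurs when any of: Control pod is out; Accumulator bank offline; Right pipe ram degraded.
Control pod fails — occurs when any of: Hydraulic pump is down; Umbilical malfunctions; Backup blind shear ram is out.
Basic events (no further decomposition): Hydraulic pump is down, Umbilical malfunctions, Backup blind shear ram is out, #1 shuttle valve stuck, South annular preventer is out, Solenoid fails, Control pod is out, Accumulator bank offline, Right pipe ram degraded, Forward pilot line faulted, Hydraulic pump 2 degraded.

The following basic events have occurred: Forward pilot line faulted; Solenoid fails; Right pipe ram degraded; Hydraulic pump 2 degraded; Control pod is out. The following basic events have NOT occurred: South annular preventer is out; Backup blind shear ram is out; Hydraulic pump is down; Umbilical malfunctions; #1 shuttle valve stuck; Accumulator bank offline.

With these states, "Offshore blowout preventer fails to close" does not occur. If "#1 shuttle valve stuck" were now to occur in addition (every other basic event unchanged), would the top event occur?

Yes

Counterfactual: set "#1 shuttle valve stuck" to occurred.
Control pod fails [OR]: Hydraulic pump is down=not, Umbilical malfunctions=not, Backup blind shear ram is out=not → no input occurs → does not occur.
Hydraulic supply inoperative [OR]: Control pod is out=occurs, Accumulator bank offline=not, Right pipe ram degraded=occurs → at least one input occurs → occurs.
Annular stack inoperative [AND]: Solenoid fails=occurs, Hydraulic supply inoperative=occurs → all inputs occur → occurs.
Shear sequence inoperative [AND]: South annular preventer is out=not, Annular stack inoperative=occurs, Forward pilot line faulted=occurs, Hydraulic pump 2 degraded=occurs → not all inputs occur → does not occur.
Backup path inoperative [OR]: #1 shuttle valve stuck=occurs, Shear sequence inoperative=not → at least one input occurs → occurs.
Offshore blowout preventer fails to close [OR]: Control pod fails=not, Backup path inoperative=occurs → at least one input occurs → occurs.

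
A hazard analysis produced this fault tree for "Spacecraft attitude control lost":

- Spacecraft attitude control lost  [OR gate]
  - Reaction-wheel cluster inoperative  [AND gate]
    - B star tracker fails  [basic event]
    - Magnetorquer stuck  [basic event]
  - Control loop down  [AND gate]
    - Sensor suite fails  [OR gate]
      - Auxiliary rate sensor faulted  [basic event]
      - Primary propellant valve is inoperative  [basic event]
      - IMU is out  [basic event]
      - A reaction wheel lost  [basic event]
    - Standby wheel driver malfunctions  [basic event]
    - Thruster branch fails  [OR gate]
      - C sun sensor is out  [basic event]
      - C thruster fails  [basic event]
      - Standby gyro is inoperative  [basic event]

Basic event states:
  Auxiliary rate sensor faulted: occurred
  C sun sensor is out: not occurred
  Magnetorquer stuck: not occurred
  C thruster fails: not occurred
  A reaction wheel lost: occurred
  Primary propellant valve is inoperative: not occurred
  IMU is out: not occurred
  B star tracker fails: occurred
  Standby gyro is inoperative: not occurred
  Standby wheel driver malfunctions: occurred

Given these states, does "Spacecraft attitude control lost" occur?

Reaction-wheel cluster inoperative [AND]: B star tracker fails=occurs, Magnetorquer stuck=not → not all inputs occur → does not occur.
Sensor suite fails [OR]: Auxiliary rate sensor faulted=occurs, Primary propellant valve is inoperative=not, IMU is out=not, A reaction wheel lost=occurs → at least one input occurs → occurs.
Thruster branch fails [OR]: C sun sensor is out=not, C thruster fails=not, Standby gyro is inoperative=not → no input occurs → does not occur.
Control loop down [AND]: Sensor suite fails=occurs, Standby wheel driver malfunctions=occurs, Thruster branch fails=not → not all inputs occur → does not occur.
Spacecraft attitude control lost [OR]: Reaction-wheel cluster inoperative=not, Control loop down=not → no input occurs → does not occur.

No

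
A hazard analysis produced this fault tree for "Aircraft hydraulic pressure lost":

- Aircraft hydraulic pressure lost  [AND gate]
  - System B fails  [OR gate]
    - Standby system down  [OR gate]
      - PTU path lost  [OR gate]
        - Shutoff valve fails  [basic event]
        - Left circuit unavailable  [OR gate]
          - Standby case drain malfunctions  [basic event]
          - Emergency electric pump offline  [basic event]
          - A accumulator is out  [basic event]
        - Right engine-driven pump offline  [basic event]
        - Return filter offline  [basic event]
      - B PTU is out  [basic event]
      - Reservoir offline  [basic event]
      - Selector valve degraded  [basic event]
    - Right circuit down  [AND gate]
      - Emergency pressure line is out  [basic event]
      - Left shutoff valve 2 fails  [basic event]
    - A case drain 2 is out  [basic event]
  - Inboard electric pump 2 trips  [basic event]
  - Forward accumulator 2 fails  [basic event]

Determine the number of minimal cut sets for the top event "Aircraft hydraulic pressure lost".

Left circuit unavailable [OR]: union of children's cut sets → 3 cut set(s).
PTU path lost [OR]: union of children's cut sets → 6 cut set(s).
Standby system down [OR]: union of children's cut sets → 9 cut set(s).
Right circuit down [AND]: one cut set from each child combined → 1 × 1 = 1 cut set(s).
System B fails [OR]: union of children's cut sets → 11 cut set(s).
Aircraft hydraulic pressure lost [AND]: one cut set from each child combined → 11 × 1 × 1 = 11 cut set(s).

11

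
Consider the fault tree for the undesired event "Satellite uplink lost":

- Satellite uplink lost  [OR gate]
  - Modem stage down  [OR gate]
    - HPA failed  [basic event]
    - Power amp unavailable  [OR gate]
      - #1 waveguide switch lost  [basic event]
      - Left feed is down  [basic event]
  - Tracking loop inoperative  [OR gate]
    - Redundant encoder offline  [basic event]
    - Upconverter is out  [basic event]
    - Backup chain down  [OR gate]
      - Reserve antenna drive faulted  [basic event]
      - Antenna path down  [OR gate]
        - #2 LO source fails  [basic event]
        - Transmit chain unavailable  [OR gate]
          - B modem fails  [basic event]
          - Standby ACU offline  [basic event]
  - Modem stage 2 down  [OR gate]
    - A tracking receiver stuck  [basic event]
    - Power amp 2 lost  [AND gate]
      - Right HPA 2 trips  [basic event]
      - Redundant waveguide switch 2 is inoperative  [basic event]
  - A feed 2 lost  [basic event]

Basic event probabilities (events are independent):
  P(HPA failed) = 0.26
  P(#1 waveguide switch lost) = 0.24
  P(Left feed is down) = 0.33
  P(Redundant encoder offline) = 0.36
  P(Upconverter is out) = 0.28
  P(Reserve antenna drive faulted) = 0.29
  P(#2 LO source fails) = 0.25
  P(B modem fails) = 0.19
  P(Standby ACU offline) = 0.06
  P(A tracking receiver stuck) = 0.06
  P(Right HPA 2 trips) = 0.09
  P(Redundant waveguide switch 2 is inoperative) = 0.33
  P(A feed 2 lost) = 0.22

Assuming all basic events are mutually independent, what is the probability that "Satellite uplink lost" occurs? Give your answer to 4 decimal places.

P(Power amp unavailable) [OR] = 1 − (1−0.24) × (1−0.33) = 0.490800
P(Modem stage down) [OR] = 1 − (1−0.26) × (1−0.490800) = 0.623192
P(Transmit chain unavailable) [OR] = 1 − (1−0.19) × (1−0.06) = 0.238600
P(Antenna path down) [OR] = 1 − (1−0.25) × (1−0.238600) = 0.428950
P(Backup chain down) [OR] = 1 − (1−0.29) × (1−0.428950) = 0.594555
P(Tracking loop inoperative) [OR] = 1 − (1−0.36) × (1−0.28) × (1−0.594555) = 0.813171
P(Power amp 2 lost) [AND] = 0.09 × 0.33 = 0.029700
P(Modem stage 2 down) [OR] = 1 − (1−0.06) × (1−0.029700) = 0.087918
P(Satellite uplink lost) [OR] = 1 − (1−0.623192) × (1−0.813171) × (1−0.087918) × (1−0.22) = 0.949917
Rounded to 4 decimal places: P(Satellite uplink lost) ≈ 0.9499.

0.9499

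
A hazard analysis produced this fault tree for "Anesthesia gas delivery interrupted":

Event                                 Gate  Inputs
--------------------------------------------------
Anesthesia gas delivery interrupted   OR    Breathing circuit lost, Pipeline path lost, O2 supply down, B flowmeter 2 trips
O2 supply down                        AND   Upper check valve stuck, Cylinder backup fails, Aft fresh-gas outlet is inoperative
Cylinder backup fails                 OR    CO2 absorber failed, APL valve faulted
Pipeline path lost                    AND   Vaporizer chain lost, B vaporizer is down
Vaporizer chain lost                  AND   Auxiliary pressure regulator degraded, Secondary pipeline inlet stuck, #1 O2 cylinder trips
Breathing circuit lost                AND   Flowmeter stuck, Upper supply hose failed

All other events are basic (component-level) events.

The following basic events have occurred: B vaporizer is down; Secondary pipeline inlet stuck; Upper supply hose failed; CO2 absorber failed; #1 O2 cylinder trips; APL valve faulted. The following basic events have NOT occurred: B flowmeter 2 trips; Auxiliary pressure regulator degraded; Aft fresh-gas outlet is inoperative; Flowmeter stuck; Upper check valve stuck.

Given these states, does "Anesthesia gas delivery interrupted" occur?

No

Breathing circuit lost [AND]: Flowmeter stuck=not, Upper supply hose failed=occurs → not all inputs occur → does not occur.
Vaporizer chain lost [AND]: Auxiliary pressure regulator degraded=not, Secondary pipeline inlet stuck=occurs, #1 O2 cylinder trips=occurs → not all inputs occur → does not occur.
Pipeline path lost [AND]: Vaporizer chain lost=not, B vaporizer is down=occurs → not all inputs occur → does not occur.
Cylinder backup fails [OR]: CO2 absorber failed=occurs, APL valve faulted=occurs → at least one input occurs → occurs.
O2 supply down [AND]: Upper check valve stuck=not, Cylinder backup fails=occurs, Aft fresh-gas outlet is inoperative=not → not all inputs occur → does not occur.
Anesthesia gas delivery interrupted [OR]: Breathing circuit lost=not, Pipeline path lost=not, O2 supply down=not, B flowmeter 2 trips=not → no input occurs → does not occur.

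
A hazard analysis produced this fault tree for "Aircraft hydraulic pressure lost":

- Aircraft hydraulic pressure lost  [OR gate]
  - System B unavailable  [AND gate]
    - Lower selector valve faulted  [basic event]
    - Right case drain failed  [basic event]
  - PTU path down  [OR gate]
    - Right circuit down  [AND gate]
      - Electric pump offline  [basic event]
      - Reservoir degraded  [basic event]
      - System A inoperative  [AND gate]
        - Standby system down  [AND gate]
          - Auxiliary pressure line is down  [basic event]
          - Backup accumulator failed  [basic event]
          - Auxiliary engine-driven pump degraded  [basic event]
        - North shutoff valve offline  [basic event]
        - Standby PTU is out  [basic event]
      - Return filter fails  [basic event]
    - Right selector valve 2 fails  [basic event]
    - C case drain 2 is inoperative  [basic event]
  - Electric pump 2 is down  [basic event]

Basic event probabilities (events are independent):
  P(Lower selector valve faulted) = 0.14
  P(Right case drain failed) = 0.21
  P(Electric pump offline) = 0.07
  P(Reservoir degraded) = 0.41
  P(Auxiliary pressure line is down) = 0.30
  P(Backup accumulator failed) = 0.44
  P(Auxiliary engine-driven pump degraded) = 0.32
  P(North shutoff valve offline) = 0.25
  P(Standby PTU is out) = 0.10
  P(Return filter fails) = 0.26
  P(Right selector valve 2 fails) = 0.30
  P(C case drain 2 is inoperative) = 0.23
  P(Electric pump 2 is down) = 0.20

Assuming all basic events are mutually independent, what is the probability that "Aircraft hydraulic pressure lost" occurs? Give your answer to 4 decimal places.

P(System B unavailable) [AND] = 0.14 × 0.21 = 0.029400
P(Standby system down) [AND] = 0.30 × 0.44 × 0.32 = 0.042240
P(System A inoperative) [AND] = 0.042240 × 0.25 × 0.10 = 0.001056
P(Right circuit down) [AND] = 0.07 × 0.41 × 0.001056 × 0.26 = 0.000008
P(PTU path down) [OR] = 1 − (1−0.000008) × (1−0.30) × (1−0.23) = 0.461004
P(Aircraft hydraulic pressure lost) [OR] = 1 − (1−0.029400) × (1−0.461004) × (1−0.20) = 0.581480
Rounded to 4 decimal places: P(Aircraft hydraulic pressure lost) ≈ 0.5815.

0.5815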